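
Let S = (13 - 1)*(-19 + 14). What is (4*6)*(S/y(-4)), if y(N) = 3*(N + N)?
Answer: 60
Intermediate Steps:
S = -60 (S = 12*(-5) = -60)
y(N) = 6*N (y(N) = 3*(2*N) = 6*N)
(4*6)*(S/y(-4)) = (4*6)*(-60/(6*(-4))) = 24*(-60/(-24)) = 24*(-60*(-1/24)) = 24*(5/2) = 60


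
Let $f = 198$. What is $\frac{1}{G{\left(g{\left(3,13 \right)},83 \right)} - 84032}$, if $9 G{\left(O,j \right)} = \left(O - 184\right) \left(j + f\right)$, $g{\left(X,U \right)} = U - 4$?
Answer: $- \frac{9}{805463} \approx -1.1174 \cdot 10^{-5}$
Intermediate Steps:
$g{\left(X,U \right)} = -4 + U$ ($g{\left(X,U \right)} = U - 4 = -4 + U$)
$G{\left(O,j \right)} = \frac{\left(-184 + O\right) \left(198 + j\right)}{9}$ ($G{\left(O,j \right)} = \frac{\left(O - 184\right) \left(j + 198\right)}{9} = \frac{\left(-184 + O\right) \left(198 + j\right)}{9}$)
$\frac{1}{G{\left(g{\left(3,13 \right)},83 \right)} - 84032} = \frac{1}{\left(-4048 + 22 \left(-4 + 13\right) - \frac{15272}{9} + \frac{1}{9} \left(-4 + 13\right) 83\right) - 84032} = \frac{1}{\left(-4048 + 22 \cdot 9 - \frac{15272}{9} + \frac{1}{9} \cdot 9 \cdot 83\right) - 84032} = \frac{1}{\left(-4048 + 198 - \frac{15272}{9} + 83\right) - 84032} = \frac{1}{- \frac{49175}{9} - 84032} = \frac{1}{- \frac{805463}{9}} = - \frac{9}{805463}$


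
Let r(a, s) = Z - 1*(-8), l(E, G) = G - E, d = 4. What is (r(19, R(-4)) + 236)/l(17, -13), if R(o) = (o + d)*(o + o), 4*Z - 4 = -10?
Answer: -97/12 ≈ -8.0833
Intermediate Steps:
Z = -3/2 (Z = 1 + (¼)*(-10) = 1 - 5/2 = -3/2 ≈ -1.5000)
R(o) = 2*o*(4 + o) (R(o) = (o + 4)*(o + o) = (4 + o)*(2*o) = 2*o*(4 + o))
r(a, s) = 13/2 (r(a, s) = -3/2 - 1*(-8) = -3/2 + 8 = 13/2)
(r(19, R(-4)) + 236)/l(17, -13) = (13/2 + 236)/(-13 - 1*17) = 485/(2*(-13 - 17)) = (485/2)/(-30) = (485/2)*(-1/30) = -97/12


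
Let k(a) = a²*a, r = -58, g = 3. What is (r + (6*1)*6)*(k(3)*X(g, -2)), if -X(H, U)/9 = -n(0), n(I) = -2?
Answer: 10692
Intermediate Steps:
k(a) = a³
X(H, U) = -18 (X(H, U) = -(-9)*(-2) = -9*2 = -18)
(r + (6*1)*6)*(k(3)*X(g, -2)) = (-58 + (6*1)*6)*(3³*(-18)) = (-58 + 6*6)*(27*(-18)) = (-58 + 36)*(-486) = -22*(-486) = 10692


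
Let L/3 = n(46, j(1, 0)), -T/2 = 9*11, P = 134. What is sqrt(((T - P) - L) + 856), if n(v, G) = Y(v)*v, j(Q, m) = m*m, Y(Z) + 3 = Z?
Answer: I*sqrt(5410) ≈ 73.553*I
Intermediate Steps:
Y(Z) = -3 + Z
j(Q, m) = m**2
n(v, G) = v*(-3 + v) (n(v, G) = (-3 + v)*v = v*(-3 + v))
T = -198 (T = -18*11 = -2*99 = -198)
L = 5934 (L = 3*(46*(-3 + 46)) = 3*(46*43) = 3*1978 = 5934)
sqrt(((T - P) - L) + 856) = sqrt(((-198 - 1*134) - 1*5934) + 856) = sqrt(((-198 - 134) - 5934) + 856) = sqrt((-332 - 5934) + 856) = sqrt(-6266 + 856) = sqrt(-5410) = I*sqrt(5410)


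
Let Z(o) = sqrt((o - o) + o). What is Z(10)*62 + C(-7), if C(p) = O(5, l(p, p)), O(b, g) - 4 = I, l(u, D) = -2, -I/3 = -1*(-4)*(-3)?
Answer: 40 + 62*sqrt(10) ≈ 236.06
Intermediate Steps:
I = 36 (I = -3*(-1*(-4))*(-3) = -12*(-3) = -3*(-12) = 36)
O(b, g) = 40 (O(b, g) = 4 + 36 = 40)
C(p) = 40
Z(o) = sqrt(o) (Z(o) = sqrt(0 + o) = sqrt(o))
Z(10)*62 + C(-7) = sqrt(10)*62 + 40 = 62*sqrt(10) + 40 = 40 + 62*sqrt(10)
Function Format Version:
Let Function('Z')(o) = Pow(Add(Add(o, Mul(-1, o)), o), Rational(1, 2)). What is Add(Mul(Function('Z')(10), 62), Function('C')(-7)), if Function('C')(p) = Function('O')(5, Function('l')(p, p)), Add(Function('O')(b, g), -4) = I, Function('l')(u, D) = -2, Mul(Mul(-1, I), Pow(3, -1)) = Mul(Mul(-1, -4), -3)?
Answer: Add(40, Mul(62, Pow(10, Rational(1, 2)))) ≈ 236.06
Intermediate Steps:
I = 36 (I = Mul(-3, Mul(Mul(-1, -4), -3)) = Mul(-3, Mul(4, -3)) = Mul(-3, -12) = 36)
Function('O')(b, g) = 40 (Function('O')(b, g) = Add(4, 36) = 40)
Function('C')(p) = 40
Function('Z')(o) = Pow(o, Rational(1, 2)) (Function('Z')(o) = Pow(Add(0, o), Rational(1, 2)) = Pow(o, Rational(1, 2)))
Add(Mul(Function('Z')(10), 62), Function('C')(-7)) = Add(Mul(Pow(10, Rational(1, 2)), 62), 40) = Add(Mul(62, Pow(10, Rational(1, 2))), 40) = Add(40, Mul(62, Pow(10, Rational(1, 2))))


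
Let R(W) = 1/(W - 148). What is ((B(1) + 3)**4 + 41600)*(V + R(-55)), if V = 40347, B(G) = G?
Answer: 342819056640/203 ≈ 1.6888e+9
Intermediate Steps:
R(W) = 1/(-148 + W)
((B(1) + 3)**4 + 41600)*(V + R(-55)) = ((1 + 3)**4 + 41600)*(40347 + 1/(-148 - 55)) = (4**4 + 41600)*(40347 + 1/(-203)) = (256 + 41600)*(40347 - 1/203) = 41856*(8190440/203) = 342819056640/203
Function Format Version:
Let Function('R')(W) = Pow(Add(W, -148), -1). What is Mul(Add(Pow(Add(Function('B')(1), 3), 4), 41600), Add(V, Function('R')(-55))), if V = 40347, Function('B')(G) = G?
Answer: Rational(342819056640, 203) ≈ 1.6888e+9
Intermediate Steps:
Function('R')(W) = Pow(Add(-148, W), -1)
Mul(Add(Pow(Add(Function('B')(1), 3), 4), 41600), Add(V, Function('R')(-55))) = Mul(Add(Pow(Add(1, 3), 4), 41600), Add(40347, Pow(Add(-148, -55), -1))) = Mul(Add(Pow(4, 4), 41600), Add(40347, Pow(-203, -1))) = Mul(Add(256, 41600), Add(40347, Rational(-1, 203))) = Mul(41856, Rational(8190440, 203)) = Rational(342819056640, 203)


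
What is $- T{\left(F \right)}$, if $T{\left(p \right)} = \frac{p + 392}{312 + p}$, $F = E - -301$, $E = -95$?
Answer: $- \frac{299}{259} \approx -1.1544$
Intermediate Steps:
$F = 206$ ($F = -95 - -301 = -95 + 301 = 206$)
$T{\left(p \right)} = \frac{392 + p}{312 + p}$
$- T{\left(F \right)} = - \frac{392 + 206}{312 + 206} = - \frac{598}{518} = \left(-1\right) \frac{299}{259} = - \frac{299}{259}$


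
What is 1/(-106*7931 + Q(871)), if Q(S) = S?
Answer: -1/839815 ≈ -1.1907e-6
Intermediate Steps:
1/(-106*7931 + Q(871)) = 1/(-106*7931 + 871) = 1/(-840686 + 871) = 1/(-839815) = -1/839815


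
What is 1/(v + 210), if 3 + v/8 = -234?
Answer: -1/1686 ≈ -0.00059312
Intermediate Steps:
v = -1896 (v = -24 + 8*(-234) = -24 - 1872 = -1896)
1/(v + 210) = 1/(-1896 + 210) = 1/(-1686) = -1/1686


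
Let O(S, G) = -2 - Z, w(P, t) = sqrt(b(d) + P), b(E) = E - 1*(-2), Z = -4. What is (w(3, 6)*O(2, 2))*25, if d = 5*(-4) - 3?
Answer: 150*I*sqrt(2) ≈ 212.13*I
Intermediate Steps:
d = -23 (d = -20 - 3 = -23)
b(E) = 2 + E (b(E) = E + 2 = 2 + E)
w(P, t) = sqrt(-21 + P) (w(P, t) = sqrt((2 - 23) + P) = sqrt(-21 + P))
O(S, G) = 2 (O(S, G) = -2 - 1*(-4) = -2 + 4 = 2)
(w(3, 6)*O(2, 2))*25 = (sqrt(-21 + 3)*2)*25 = (sqrt(-18)*2)*25 = ((3*I*sqrt(2))*2)*25 = (6*I*sqrt(2))*25 = 150*I*sqrt(2)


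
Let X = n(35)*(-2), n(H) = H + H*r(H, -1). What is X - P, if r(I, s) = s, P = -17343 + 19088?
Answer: -1745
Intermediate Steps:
P = 1745
n(H) = 0 (n(H) = H + H*(-1) = H - H = 0)
X = 0 (X = 0*(-2) = 0)
X - P = 0 - 1*1745 = 0 - 1745 = -1745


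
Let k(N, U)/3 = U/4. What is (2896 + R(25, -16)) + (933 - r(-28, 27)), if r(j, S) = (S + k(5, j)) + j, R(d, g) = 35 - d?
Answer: 3861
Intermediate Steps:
k(N, U) = 3*U/4 (k(N, U) = 3*(U/4) = 3*U/4)
r(j, S) = S + 7*j/4 (r(j, S) = (S + 3*j/4) + j = S + 7*j/4)
(2896 + R(25, -16)) + (933 - r(-28, 27)) = (2896 + (35 - 1*25)) + (933 - (27 + (7/4)*(-28))) = (2896 + (35 - 25)) + (933 - (27 - 49)) = (2896 + 10) + (933 - 1*(-22)) = 2906 + (933 + 22) = 2906 + 955 = 3861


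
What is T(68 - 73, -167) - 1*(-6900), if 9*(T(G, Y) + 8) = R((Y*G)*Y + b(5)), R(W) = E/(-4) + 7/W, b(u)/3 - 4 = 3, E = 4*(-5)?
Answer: 960987665/139424 ≈ 6892.6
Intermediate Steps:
E = -20
b(u) = 21 (b(u) = 12 + 3*3 = 12 + 9 = 21)
R(W) = 5 + 7/W (R(W) = -20/(-4) + 7/W = -20*(-¼) + 7/W = 5 + 7/W)
T(G, Y) = -67/9 + 7/(9*(21 + G*Y²)) (T(G, Y) = -8 + (5 + 7/((Y*G)*Y + 21))/9 = -8 + (5 + 7/((G*Y)*Y + 21))/9 = -8 + (5 + 7/(G*Y² + 21))/9 = -8 + (5 + 7/(21 + G*Y²))/9 = -8 + (5/9 + 7/(9*(21 + G*Y²))) = -67/9 + 7/(9*(21 + G*Y²)))
T(68 - 73, -167) - 1*(-6900) = (-1400 - 67*(68 - 73)*(-167)²)/(9*(21 + (68 - 73)*(-167)²)) - 1*(-6900) = (-1400 - 67*(-5)*27889)/(9*(21 - 5*27889)) + 6900 = (-1400 + 9342815)/(9*(21 - 139445)) + 6900 = (⅑)*9341415/(-139424) + 6900 = (⅑)*(-1/139424)*9341415 + 6900 = -1037935/139424 + 6900 = 960987665/139424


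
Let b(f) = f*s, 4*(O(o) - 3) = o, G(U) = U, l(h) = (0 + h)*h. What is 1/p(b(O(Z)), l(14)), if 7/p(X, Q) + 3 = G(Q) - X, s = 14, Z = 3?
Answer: 281/14 ≈ 20.071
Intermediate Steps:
l(h) = h² (l(h) = h*h = h²)
O(o) = 3 + o/4
b(f) = 14*f (b(f) = f*14 = 14*f)
p(X, Q) = 7/(-3 + Q - X) (p(X, Q) = 7/(-3 + (Q - X)) = 7/(-3 + Q - X))
1/p(b(O(Z)), l(14)) = 1/(7/(-3 + 14² - 14*(3 + (¼)*3))) = 1/(7/(-3 + 196 - 14*(3 + ¾))) = 1/(7/(-3 + 196 - 14*15/4)) = 1/(7/(-3 + 196 - 1*105/2)) = 1/(7/(-3 + 196 - 105/2)) = 1/(7/(281/2)) = 1/(7*(2/281)) = 1/(14/281) = 281/14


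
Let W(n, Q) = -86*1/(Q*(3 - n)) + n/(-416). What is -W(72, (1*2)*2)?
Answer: -497/3588 ≈ -0.13852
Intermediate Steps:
W(n, Q) = -n/416 - 86/(Q*(3 - n)) (W(n, Q) = -86/(Q*(3 - n)) + n*(-1/416) = -86/(Q*(3 - n)) - n/416 = -n/416 - 86/(Q*(3 - n)))
-W(72, (1*2)*2) = -(35776 - 1*(1*2)*2*72**2 + 3*((1*2)*2)*72)/(416*((1*2)*2)*(-3 + 72)) = -(35776 - 1*2*2*5184 + 3*(2*2)*72)/(416*(2*2)*69) = -(35776 - 1*4*5184 + 3*4*72)/(416*4*69) = -(35776 - 20736 + 864)/(416*4*69) = -15904/(416*4*69) = -1*497/3588 = -497/3588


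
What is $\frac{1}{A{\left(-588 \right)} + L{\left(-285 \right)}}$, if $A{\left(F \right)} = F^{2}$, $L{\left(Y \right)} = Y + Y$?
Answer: $\frac{1}{345174} \approx 2.8971 \cdot 10^{-6}$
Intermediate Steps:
$L{\left(Y \right)} = 2 Y$
$\frac{1}{A{\left(-588 \right)} + L{\left(-285 \right)}} = \frac{1}{\left(-588\right)^{2} + 2 \left(-285\right)} = \frac{1}{345744 - 570} = \frac{1}{345174}$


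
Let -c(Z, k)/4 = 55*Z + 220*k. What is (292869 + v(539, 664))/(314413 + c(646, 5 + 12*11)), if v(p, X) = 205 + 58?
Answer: 293132/51733 ≈ 5.6662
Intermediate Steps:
c(Z, k) = -880*k - 220*Z (c(Z, k) = -4*(55*Z + 220*k) = -880*k - 220*Z)
v(p, X) = 263
(292869 + v(539, 664))/(314413 + c(646, 5 + 12*11)) = (292869 + 263)/(314413 + (-880*(5 + 12*11) - 220*646)) = 293132/(314413 + (-880*(5 + 132) - 142120)) = 293132/(314413 + (-880*137 - 142120)) = 293132/(314413 + (-120560 - 142120)) = 293132/(314413 - 262680) = 293132/51733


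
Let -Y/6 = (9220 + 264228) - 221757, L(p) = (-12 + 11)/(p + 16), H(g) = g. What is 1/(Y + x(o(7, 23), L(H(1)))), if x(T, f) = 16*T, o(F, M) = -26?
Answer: -1/310562 ≈ -3.2200e-6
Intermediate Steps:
L(p) = -1/(16 + p)
Y = -310146 (Y = -6*((9220 + 264228) - 221757) = -6*(273448 - 221757) = -6*51691 = -310146)
1/(Y + x(o(7, 23), L(H(1)))) = 1/(-310146 + 16*(-26)) = 1/(-310146 - 416) = 1/(-310562) = -1/310562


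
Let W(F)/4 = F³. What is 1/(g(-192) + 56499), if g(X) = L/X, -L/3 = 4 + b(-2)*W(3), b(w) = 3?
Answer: 8/452033 ≈ 1.7698e-5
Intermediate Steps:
W(F) = 4*F³
L = -984 (L = -3*(4 + 3*(4*3³)) = -3*(4 + 3*(4*27)) = -3*(4 + 3*108) = -3*(4 + 324) = -3*328 = -984)
g(X) = -984/X
1/(g(-192) + 56499) = 1/(-984/(-192) + 56499) = 1/(-984*(-1/192) + 56499) = 1/(41/8 + 56499) = 1/(452033/8) = 8/452033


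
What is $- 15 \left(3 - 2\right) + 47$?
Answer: $32$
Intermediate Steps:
$- 15 \left(3 - 2\right) + 47 = \left(-15\right) 1 + 47 = -15 + 47 = 32$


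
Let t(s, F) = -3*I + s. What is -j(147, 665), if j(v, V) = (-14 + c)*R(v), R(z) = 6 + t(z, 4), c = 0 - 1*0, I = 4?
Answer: 1974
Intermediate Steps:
t(s, F) = -12 + s (t(s, F) = -3*4 + s = -12 + s)
c = 0 (c = 0 + 0 = 0)
R(z) = -6 + z (R(z) = 6 + (-12 + z) = -6 + z)
j(v, V) = 84 - 14*v (j(v, V) = (-14 + 0)*(-6 + v) = -14*(-6 + v) = 84 - 14*v)
-j(147, 665) = -(84 - 14*147) = -(84 - 2058) = -1*(-1974) = 1974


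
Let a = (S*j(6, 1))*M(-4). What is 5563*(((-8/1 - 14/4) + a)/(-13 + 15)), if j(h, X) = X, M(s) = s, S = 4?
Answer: -305965/4 ≈ -76491.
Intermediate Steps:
a = -16 (a = (4*1)*(-4) = 4*(-4) = -16)
5563*(((-8/1 - 14/4) + a)/(-13 + 15)) = 5563*(((-8/1 - 14/4) - 16)/(-13 + 15)) = 5563*(((-8*1 - 14*1/4) - 16)/2) = 5563*(((-8 - 7/2) - 16)*(1/2)) = 5563*((-23/2 - 16)*(1/2)) = 5563*(-55/2*1/2) = 5563*(-55/4) = -305965/4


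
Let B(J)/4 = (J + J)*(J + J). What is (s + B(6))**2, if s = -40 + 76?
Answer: 374544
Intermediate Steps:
s = 36
B(J) = 16*J**2 (B(J) = 4*((J + J)*(J + J)) = 4*((2*J)*(2*J)) = 4*(4*J**2) = 16*J**2)
(s + B(6))**2 = (36 + 16*6**2)**2 = (36 + 16*36)**2 = (36 + 576)**2 = 612**2 = 374544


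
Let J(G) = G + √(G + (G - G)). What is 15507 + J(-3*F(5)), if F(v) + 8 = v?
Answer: 15519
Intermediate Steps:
F(v) = -8 + v
J(G) = G + √G (J(G) = G + √(G + 0) = G + √G)
15507 + J(-3*F(5)) = 15507 + (-3*(-8 + 5) + √(-3*(-8 + 5))) = 15507 + (-3*(-3) + √(-3*(-3))) = 15507 + (9 + √9) = 15507 + (9 + 3) = 15507 + 12 = 15519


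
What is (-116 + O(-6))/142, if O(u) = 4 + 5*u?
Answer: -1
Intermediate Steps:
(-116 + O(-6))/142 = (-116 + (4 + 5*(-6)))/142 = (-116 + (4 - 30))*(1/142) = (-116 - 26)*(1/142) = -142*1/142 = -1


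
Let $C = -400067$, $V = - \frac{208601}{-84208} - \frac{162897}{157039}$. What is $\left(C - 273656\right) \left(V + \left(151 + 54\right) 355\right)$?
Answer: $- \frac{34125533805145687071}{695996848} \approx -4.9031 \cdot 10^{10}$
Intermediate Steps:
$V = \frac{1002171677}{695996848}$ ($V = \left(-208601\right) \left(- \frac{1}{84208}\right) - \frac{162897}{157039} = \frac{10979}{4432} - \frac{162897}{157039} = \frac{1002171677}{695996848} \approx 1.4399$)
$\left(C - 273656\right) \left(V + \left(151 + 54\right) 355\right) = \left(-400067 - 273656\right) \left(\frac{1002171677}{695996848} + \left(151 + 54\right) 355\right) = - 673723 \left(\frac{1002171677}{695996848} + 205 \cdot 355\right) = - 673723 \left(\frac{1002171677}{695996848} + 72775\right) = \left(-673723\right) \frac{50652172784877}{695996848} = - \frac{34125533805145687071}{695996848}$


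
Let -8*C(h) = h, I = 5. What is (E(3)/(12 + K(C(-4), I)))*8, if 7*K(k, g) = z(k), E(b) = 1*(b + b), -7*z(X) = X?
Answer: 4704/1175 ≈ 4.0034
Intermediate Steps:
z(X) = -X/7
C(h) = -h/8
E(b) = 2*b (E(b) = 1*(2*b) = 2*b)
K(k, g) = -k/49 (K(k, g) = (-k/7)/7 = -k/49)
(E(3)/(12 + K(C(-4), I)))*8 = ((2*3)/(12 - (-1)*(-4)/392))*8 = (6/(12 - 1/49*½))*8 = (6/(12 - 1/98))*8 = (6/(1175/98))*8 = (6*(98/1175))*8 = (588/1175)*8 = 4704/1175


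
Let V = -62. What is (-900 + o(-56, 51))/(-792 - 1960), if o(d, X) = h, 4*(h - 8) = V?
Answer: 1815/5504 ≈ 0.32976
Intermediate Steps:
h = -15/2 (h = 8 + (¼)*(-62) = 8 - 31/2 = -15/2 ≈ -7.5000)
o(d, X) = -15/2
(-900 + o(-56, 51))/(-792 - 1960) = (-900 - 15/2)/(-792 - 1960) = -1815/2/(-2752) = -1815/2*(-1/2752) = 1815/5504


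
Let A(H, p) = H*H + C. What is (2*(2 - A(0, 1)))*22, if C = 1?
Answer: 44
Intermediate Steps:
A(H, p) = 1 + H² (A(H, p) = H*H + 1 = H² + 1 = 1 + H²)
(2*(2 - A(0, 1)))*22 = (2*(2 - (1 + 0²)))*22 = (2*(2 - (1 + 0)))*22 = (2*(2 - 1*1))*22 = (2*(2 - 1))*22 = (2*1)*22 = 2*22 = 44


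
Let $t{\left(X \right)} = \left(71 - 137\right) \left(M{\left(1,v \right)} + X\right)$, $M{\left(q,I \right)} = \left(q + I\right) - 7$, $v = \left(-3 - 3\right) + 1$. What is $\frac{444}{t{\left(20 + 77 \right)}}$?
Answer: $- \frac{37}{473} \approx -0.078224$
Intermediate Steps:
$v = -5$ ($v = -6 + 1 = -5$)
$M{\left(q,I \right)} = -7 + I + q$ ($M{\left(q,I \right)} = \left(I + q\right) - 7 = -7 + I + q$)
$t{\left(X \right)} = 726 - 66 X$ ($t{\left(X \right)} = \left(71 - 137\right) \left(\left(-7 - 5 + 1\right) + X\right) = - 66 \left(-11 + X\right) = 726 - 66 X$)
$\frac{444}{t{\left(20 + 77 \right)}} = \frac{444}{726 - 66 \left(20 + 77\right)} = \frac{444}{726 - 6402} = \frac{444}{-5676} = 444 \left(- \frac{1}{5676}\right) = - \frac{37}{473}$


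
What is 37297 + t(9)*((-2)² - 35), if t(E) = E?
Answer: 37018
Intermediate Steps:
37297 + t(9)*((-2)² - 35) = 37297 + 9*((-2)² - 35) = 37297 + 9*(4 - 35) = 37297 + 9*(-31) = 37297 - 279 = 37018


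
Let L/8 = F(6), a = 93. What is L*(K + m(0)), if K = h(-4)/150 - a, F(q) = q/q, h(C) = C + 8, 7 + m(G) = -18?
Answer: -70784/75 ≈ -943.79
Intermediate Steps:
m(G) = -25 (m(G) = -7 - 18 = -25)
h(C) = 8 + C
F(q) = 1
L = 8 (L = 8*1 = 8)
K = -6973/75 (K = (8 - 4)/150 - 1*93 = 4*(1/150) - 93 = 2/75 - 93 = -6973/75 ≈ -92.973)
L*(K + m(0)) = 8*(-6973/75 - 25) = 8*(-8848/75) = -70784/75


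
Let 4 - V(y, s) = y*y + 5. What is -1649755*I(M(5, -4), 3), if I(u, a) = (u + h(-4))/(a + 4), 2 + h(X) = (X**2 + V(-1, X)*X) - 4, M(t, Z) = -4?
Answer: -3299510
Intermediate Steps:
V(y, s) = -1 - y**2 (V(y, s) = 4 - (y*y + 5) = 4 - (y**2 + 5) = 4 - (5 + y**2) = 4 + (-5 - y**2) = -1 - y**2)
h(X) = -6 + X**2 - 2*X (h(X) = -2 + ((X**2 + (-1 - 1*(-1)**2)*X) - 4) = -2 + ((X**2 + (-1 - 1*1)*X) - 4) = -2 + ((X**2 + (-1 - 1)*X) - 4) = -2 + ((X**2 - 2*X) - 4) = -2 + (-4 + X**2 - 2*X) = -6 + X**2 - 2*X)
I(u, a) = (18 + u)/(4 + a) (I(u, a) = (u + (-6 + (-4)**2 - 2*(-4)))/(a + 4) = (u + (-6 + 16 + 8))/(4 + a) = (u + 18)/(4 + a) = (18 + u)/(4 + a))
-1649755*I(M(5, -4), 3) = -1649755*(18 - 4)/(4 + 3) = -1649755*14/7 = -1649755*2 = -3299510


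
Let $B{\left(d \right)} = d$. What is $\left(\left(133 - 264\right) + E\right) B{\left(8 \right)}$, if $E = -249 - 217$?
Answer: $-4776$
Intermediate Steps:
$E = -466$ ($E = -249 - 217 = -466$)
$\left(\left(133 - 264\right) + E\right) B{\left(8 \right)} = \left(\left(133 - 264\right) - 466\right) 8 = \left(-131 - 466\right) 8 = \left(-597\right) 8 = -4776$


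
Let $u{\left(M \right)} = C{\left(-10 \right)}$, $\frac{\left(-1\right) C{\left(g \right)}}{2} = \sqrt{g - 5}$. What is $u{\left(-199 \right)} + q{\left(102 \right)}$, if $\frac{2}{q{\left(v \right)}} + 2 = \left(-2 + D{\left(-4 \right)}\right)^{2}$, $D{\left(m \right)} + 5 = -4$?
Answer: $\frac{2}{119} - 2 i \sqrt{15} \approx 0.016807 - 7.746 i$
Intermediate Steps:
$C{\left(g \right)} = - 2 \sqrt{-5 + g}$ ($C{\left(g \right)} = - 2 \sqrt{g - 5} = - 2 \sqrt{-5 + g}$)
$D{\left(m \right)} = -9$ ($D{\left(m \right)} = -5 - 4 = -9$)
$u{\left(M \right)} = - 2 i \sqrt{15}$ ($u{\left(M \right)} = - 2 \sqrt{-5 - 10} = - 2 \sqrt{-15} = - 2 i \sqrt{15}$)
$q{\left(v \right)} = \frac{2}{119}$ ($q{\left(v \right)} = \frac{2}{-2 + \left(-2 - 9\right)^{2}} = \frac{2}{-2 + \left(-11\right)^{2}} = \frac{2}{-2 + 121} = \frac{2}{119}$)
$u{\left(-199 \right)} + q{\left(102 \right)} = - 2 i \sqrt{15} + \frac{2}{119} = \frac{2}{119} - 2 i \sqrt{15}$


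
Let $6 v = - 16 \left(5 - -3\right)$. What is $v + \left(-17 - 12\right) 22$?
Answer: $- \frac{1978}{3} \approx -659.33$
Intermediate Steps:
$v = - \frac{64}{3}$ ($v = \frac{\left(-16\right) \left(5 - -3\right)}{6} = \frac{\left(-16\right) \left(5 + 3\right)}{6} = \frac{\left(-16\right) 8}{6} = \frac{1}{6} \left(-128\right) = - \frac{64}{3} \approx -21.333$)
$v + \left(-17 - 12\right) 22 = - \frac{64}{3} + \left(-17 - 12\right) 22 = - \frac{64}{3} - 638 = - \frac{1978}{3}$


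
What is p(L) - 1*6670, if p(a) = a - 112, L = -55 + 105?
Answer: -6732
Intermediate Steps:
L = 50
p(a) = -112 + a
p(L) - 1*6670 = (-112 + 50) - 1*6670 = -62 - 6670 = -6732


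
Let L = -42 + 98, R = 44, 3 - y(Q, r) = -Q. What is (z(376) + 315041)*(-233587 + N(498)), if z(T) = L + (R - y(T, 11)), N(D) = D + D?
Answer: -73210808342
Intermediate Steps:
y(Q, r) = 3 + Q (y(Q, r) = 3 - (-1)*Q = 3 + Q)
L = 56
N(D) = 2*D
z(T) = 97 - T (z(T) = 56 + (44 - (3 + T)) = 56 + (44 + (-3 - T)) = 56 + (41 - T) = 97 - T)
(z(376) + 315041)*(-233587 + N(498)) = ((97 - 1*376) + 315041)*(-233587 + 2*498) = ((97 - 376) + 315041)*(-233587 + 996) = (-279 + 315041)*(-232591) = 314762*(-232591) = -73210808342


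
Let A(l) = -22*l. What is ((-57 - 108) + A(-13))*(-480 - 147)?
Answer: -75867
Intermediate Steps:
((-57 - 108) + A(-13))*(-480 - 147) = ((-57 - 108) - 22*(-13))*(-480 - 147) = (-165 + 286)*(-627) = 121*(-627) = -75867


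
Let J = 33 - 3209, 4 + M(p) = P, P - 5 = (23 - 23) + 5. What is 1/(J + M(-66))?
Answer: -1/3170 ≈ -0.00031546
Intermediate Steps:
P = 10 (P = 5 + ((23 - 23) + 5) = 5 + (0 + 5) = 5 + 5 = 10)
M(p) = 6 (M(p) = -4 + 10 = 6)
J = -3176
1/(J + M(-66)) = 1/(-3176 + 6) = 1/(-3170) = -1/3170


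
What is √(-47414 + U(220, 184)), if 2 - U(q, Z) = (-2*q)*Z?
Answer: 2*√8387 ≈ 183.16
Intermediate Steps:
U(q, Z) = 2 + 2*Z*q (U(q, Z) = 2 - (-2*q)*Z = 2 - (-2)*Z*q = 2 + 2*Z*q)
√(-47414 + U(220, 184)) = √(-47414 + (2 + 2*184*220)) = √(-47414 + (2 + 80960)) = √(-47414 + 80962) = √33548 = 2*√8387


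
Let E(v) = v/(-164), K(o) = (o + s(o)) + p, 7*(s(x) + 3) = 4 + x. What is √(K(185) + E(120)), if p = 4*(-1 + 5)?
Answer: √376995/41 ≈ 14.976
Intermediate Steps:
s(x) = -17/7 + x/7 (s(x) = -3 + (4 + x)/7 = -3 + (4/7 + x/7) = -17/7 + x/7)
p = 16 (p = 4*4 = 16)
K(o) = 95/7 + 8*o/7 (K(o) = (o + (-17/7 + o/7)) + 16 = (-17/7 + 8*o/7) + 16 = 95/7 + 8*o/7)
E(v) = -v/164 (E(v) = v*(-1/164) = -v/164)
√(K(185) + E(120)) = √((95/7 + (8/7)*185) - 1/164*120) = √((95/7 + 1480/7) - 30/41) = √(225 - 30/41) = √(9195/41) = √376995/41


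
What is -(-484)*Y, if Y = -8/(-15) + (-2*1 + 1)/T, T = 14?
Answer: 23474/105 ≈ 223.56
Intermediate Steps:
Y = 97/210 (Y = -8/(-15) + (-2*1 + 1)/14 = -8*(-1/15) + (-2 + 1)*(1/14) = 8/15 - 1*1/14 = 8/15 - 1/14 = 97/210 ≈ 0.46190)
-(-484)*Y = -(-484)*97/210 = -121*(-194/105) = 23474/105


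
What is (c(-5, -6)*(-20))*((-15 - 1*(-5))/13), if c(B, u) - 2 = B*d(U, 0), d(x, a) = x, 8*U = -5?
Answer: 1025/13 ≈ 78.846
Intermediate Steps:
U = -5/8 (U = (⅛)*(-5) = -5/8 ≈ -0.62500)
c(B, u) = 2 - 5*B/8 (c(B, u) = 2 + B*(-5/8) = 2 - 5*B/8)
(c(-5, -6)*(-20))*((-15 - 1*(-5))/13) = ((2 - 5/8*(-5))*(-20))*((-15 - 1*(-5))/13) = ((2 + 25/8)*(-20))*((-15 + 5)*(1/13)) = ((41/8)*(-20))*(-10*1/13) = -205/2*(-10/13) = 1025/13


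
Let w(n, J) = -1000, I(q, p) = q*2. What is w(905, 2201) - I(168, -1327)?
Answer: -1336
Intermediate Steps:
I(q, p) = 2*q
w(905, 2201) - I(168, -1327) = -1000 - 2*168 = -1000 - 1*336 = -1000 - 336 = -1336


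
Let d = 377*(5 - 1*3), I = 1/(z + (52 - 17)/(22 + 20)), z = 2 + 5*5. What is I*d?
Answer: 4524/167 ≈ 27.090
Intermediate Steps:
z = 27 (z = 2 + 25 = 27)
I = 6/167 (I = 1/(27 + (52 - 17)/(22 + 20)) = 1/(27 + 35/42) = 1/(27 + 35*(1/42)) = 1/(27 + 5/6) = 1/(167/6) = 6/167 ≈ 0.035928)
d = 754 (d = 377*(5 - 3) = 377*2 = 754)
I*d = (6/167)*754 = 4524/167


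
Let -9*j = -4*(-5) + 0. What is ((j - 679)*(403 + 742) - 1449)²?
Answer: 49463595377296/81 ≈ 6.1066e+11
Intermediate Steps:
j = -20/9 (j = -(-4*(-5) + 0)/9 = -(20 + 0)/9 = -⅑*20 = -20/9 ≈ -2.2222)
((j - 679)*(403 + 742) - 1449)² = ((-20/9 - 679)*(403 + 742) - 1449)² = (-6131/9*1145 - 1449)² = (-7019995/9 - 1449)² = (-7033036/9)² = 49463595377296/81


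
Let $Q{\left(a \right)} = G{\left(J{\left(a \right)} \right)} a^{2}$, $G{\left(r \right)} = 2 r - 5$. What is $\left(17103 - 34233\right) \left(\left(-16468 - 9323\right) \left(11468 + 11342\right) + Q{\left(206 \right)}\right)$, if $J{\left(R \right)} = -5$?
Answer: $10088358052500$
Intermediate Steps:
$G{\left(r \right)} = -5 + 2 r$
$Q{\left(a \right)} = - 15 a^{2}$ ($Q{\left(a \right)} = \left(-5 + 2 \left(-5\right)\right) a^{2} = \left(-5 - 10\right) a^{2} = - 15 a^{2}$)
$\left(17103 - 34233\right) \left(\left(-16468 - 9323\right) \left(11468 + 11342\right) + Q{\left(206 \right)}\right) = \left(17103 - 34233\right) \left(\left(-16468 - 9323\right) \left(11468 + 11342\right) - 15 \cdot 206^{2}\right) = - 17130 \left(\left(-25791\right) 22810 - 636540\right) = - 17130 \left(-588292710 - 636540\right) = \left(-17130\right) \left(-588929250\right) = 10088358052500$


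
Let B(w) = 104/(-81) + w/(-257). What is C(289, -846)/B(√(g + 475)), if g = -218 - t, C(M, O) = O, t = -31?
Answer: 29419479531/44531026 - 2139758613*√2/89062052 ≈ 626.67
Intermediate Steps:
g = -187 (g = -218 - 1*(-31) = -218 + 31 = -187)
B(w) = -104/81 - w/257 (B(w) = 104*(-1/81) + w*(-1/257) = -104/81 - w/257)
C(289, -846)/B(√(g + 475)) = -846/(-104/81 - √(-187 + 475)/257) = -846/(-104/81 - 12*√2/257)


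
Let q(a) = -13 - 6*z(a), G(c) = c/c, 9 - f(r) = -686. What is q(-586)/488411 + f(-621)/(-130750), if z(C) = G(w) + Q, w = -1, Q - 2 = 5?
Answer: -69484279/12771947650 ≈ -0.0054404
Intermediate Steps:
Q = 7 (Q = 2 + 5 = 7)
f(r) = 695 (f(r) = 9 - 1*(-686) = 9 + 686 = 695)
G(c) = 1
z(C) = 8 (z(C) = 1 + 7 = 8)
q(a) = -61 (q(a) = -13 - 6*8 = -13 - 48 = -61)
q(-586)/488411 + f(-621)/(-130750) = -61/488411 + 695/(-130750) = -61*1/488411 + 695*(-1/130750) = -61/488411 - 139/26150 = -69484279/12771947650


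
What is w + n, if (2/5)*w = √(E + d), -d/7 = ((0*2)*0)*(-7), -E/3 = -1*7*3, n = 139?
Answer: 139 + 15*√7/2 ≈ 158.84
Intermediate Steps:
E = 63 (E = -3*(-1*7)*3 = -(-21)*3 = -3*(-21) = 63)
d = 0 (d = -7*(0*2)*0*(-7) = -7*0*0*(-7) = -0*(-7) = -7*0 = 0)
w = 15*√7/2 (w = 5*√(63 + 0)/2 = 5*√63/2 = 5*(3*√7)/2 = 15*√7/2 ≈ 19.843)
w + n = 15*√7/2 + 139 = 139 + 15*√7/2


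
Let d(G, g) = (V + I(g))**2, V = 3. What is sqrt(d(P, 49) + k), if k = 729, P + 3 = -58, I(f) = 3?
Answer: 3*sqrt(85) ≈ 27.659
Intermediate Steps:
P = -61 (P = -3 - 58 = -61)
d(G, g) = 36 (d(G, g) = (3 + 3)**2 = 6**2 = 36)
sqrt(d(P, 49) + k) = sqrt(36 + 729) = sqrt(765) = 3*sqrt(85)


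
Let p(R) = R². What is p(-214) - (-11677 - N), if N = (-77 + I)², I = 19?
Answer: 60837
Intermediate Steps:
N = 3364 (N = (-77 + 19)² = (-58)² = 3364)
p(-214) - (-11677 - N) = (-214)² - (-11677 - 1*3364) = 45796 - (-11677 - 3364) = 45796 - 1*(-15041) = 45796 + 15041 = 60837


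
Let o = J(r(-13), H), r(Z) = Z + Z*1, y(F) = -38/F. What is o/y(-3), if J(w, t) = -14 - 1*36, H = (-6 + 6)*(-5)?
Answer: -75/19 ≈ -3.9474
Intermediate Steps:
H = 0 (H = 0*(-5) = 0)
r(Z) = 2*Z (r(Z) = Z + Z = 2*Z)
J(w, t) = -50 (J(w, t) = -14 - 36 = -50)
o = -50
o/y(-3) = -50/((-38/(-3))) = -50/((-38*(-1/3))) = -50/38/3 = -50*3/38 = -75/19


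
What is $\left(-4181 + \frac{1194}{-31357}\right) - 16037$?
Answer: $- \frac{633977020}{31357} \approx -20218.0$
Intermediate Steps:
$\left(-4181 + \frac{1194}{-31357}\right) - 16037 = \left(-4181 + 1194 \left(- \frac{1}{31357}\right)\right) - 16037 = \left(-4181 - \frac{1194}{31357}\right) - 16037 = - \frac{131104811}{31357} - 16037 = - \frac{633977020}{31357}$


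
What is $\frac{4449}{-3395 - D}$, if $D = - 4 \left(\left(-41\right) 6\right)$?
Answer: $- \frac{4449}{4379} \approx -1.016$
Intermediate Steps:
$D = 984$ ($D = \left(-4\right) \left(-246\right) = 984$)
$\frac{4449}{-3395 - D} = \frac{4449}{-3395 - 984} = \frac{4449}{-4379} = 4449 \left(- \frac{1}{4379}\right) = - \frac{4449}{4379}$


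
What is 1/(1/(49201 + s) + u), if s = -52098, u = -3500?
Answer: -2897/10139501 ≈ -0.00028571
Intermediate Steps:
1/(1/(49201 + s) + u) = 1/(1/(49201 - 52098) - 3500) = 1/(1/(-2897) - 3500) = 1/(-1/2897 - 3500) = 1/(-10139501/2897) = -2897/10139501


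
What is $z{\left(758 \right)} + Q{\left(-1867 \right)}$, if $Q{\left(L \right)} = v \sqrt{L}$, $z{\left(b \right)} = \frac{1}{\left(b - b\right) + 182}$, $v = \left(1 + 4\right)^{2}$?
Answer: $\frac{1}{182} + 25 i \sqrt{1867} \approx 0.0054945 + 1080.2 i$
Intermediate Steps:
$v = 25$ ($v = 5^{2} = 25$)
$z{\left(b \right)} = \frac{1}{182}$ ($z{\left(b \right)} = \frac{1}{0 + 182} = \frac{1}{182}$)
$Q{\left(L \right)} = 25 \sqrt{L}$
$z{\left(758 \right)} + Q{\left(-1867 \right)} = \frac{1}{182} + 25 \sqrt{-1867} = \frac{1}{182} + 25 i \sqrt{1867}$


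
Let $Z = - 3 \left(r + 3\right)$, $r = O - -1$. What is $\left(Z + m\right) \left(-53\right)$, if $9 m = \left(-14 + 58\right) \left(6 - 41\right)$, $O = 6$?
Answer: $\frac{95930}{9} \approx 10659.0$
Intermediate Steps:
$r = 7$ ($r = 6 - -1 = 6 + 1 = 7$)
$m = - \frac{1540}{9}$ ($m = \frac{\left(-14 + 58\right) \left(6 - 41\right)}{9} = \frac{44 \left(-35\right)}{9} = \frac{1}{9} \left(-1540\right) = - \frac{1540}{9} \approx -171.11$)
$Z = -30$ ($Z = - 3 \left(7 + 3\right) = \left(-3\right) 10 = -30$)
$\left(Z + m\right) \left(-53\right) = \left(-30 - \frac{1540}{9}\right) \left(-53\right) = \left(- \frac{1810}{9}\right) \left(-53\right) = \frac{95930}{9}$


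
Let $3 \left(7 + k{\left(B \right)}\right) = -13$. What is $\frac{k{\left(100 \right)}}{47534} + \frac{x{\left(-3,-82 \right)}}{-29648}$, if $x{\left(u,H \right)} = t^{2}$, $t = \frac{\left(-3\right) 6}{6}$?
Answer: $- \frac{1145725}{2113932048} \approx -0.00054199$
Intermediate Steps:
$k{\left(B \right)} = - \frac{34}{3}$ ($k{\left(B \right)} = -7 + \frac{1}{3} \left(-13\right) = -7 - \frac{13}{3} = - \frac{34}{3}$)
$t = -3$ ($t = \left(-18\right) \frac{1}{6} = -3$)
$x{\left(u,H \right)} = 9$ ($x{\left(u,H \right)} = \left(-3\right)^{2} = 9$)
$\frac{k{\left(100 \right)}}{47534} + \frac{x{\left(-3,-82 \right)}}{-29648} = - \frac{34}{3 \cdot 47534} + \frac{9}{-29648} = \left(- \frac{34}{3}\right) \frac{1}{47534} + 9 \left(- \frac{1}{29648}\right) = - \frac{17}{71301} - \frac{9}{29648} = - \frac{1145725}{2113932048}$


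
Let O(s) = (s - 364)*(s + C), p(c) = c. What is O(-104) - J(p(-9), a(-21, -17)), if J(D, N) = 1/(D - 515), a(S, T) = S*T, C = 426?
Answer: -78964703/524 ≈ -1.5070e+5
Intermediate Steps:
O(s) = (-364 + s)*(426 + s) (O(s) = (s - 364)*(s + 426) = (-364 + s)*(426 + s))
J(D, N) = 1/(-515 + D)
O(-104) - J(p(-9), a(-21, -17)) = (-155064 + (-104)² + 62*(-104)) - 1/(-515 - 9) = (-155064 + 10816 - 6448) - 1/(-524) = -150696 - 1*(-1/524) = -150696 + 1/524 = -78964703/524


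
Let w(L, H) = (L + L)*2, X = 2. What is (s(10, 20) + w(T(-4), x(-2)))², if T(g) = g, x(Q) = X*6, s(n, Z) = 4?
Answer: 144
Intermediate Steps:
x(Q) = 12 (x(Q) = 2*6 = 12)
w(L, H) = 4*L (w(L, H) = (2*L)*2 = 4*L)
(s(10, 20) + w(T(-4), x(-2)))² = (4 + 4*(-4))² = (4 - 16)² = (-12)² = 144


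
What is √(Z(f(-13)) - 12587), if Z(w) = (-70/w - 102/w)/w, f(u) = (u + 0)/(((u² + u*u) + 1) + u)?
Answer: 5*I*√816267/13 ≈ 347.49*I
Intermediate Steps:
f(u) = u/(1 + u + 2*u²) (f(u) = u/(((u² + u²) + 1) + u) = u/((2*u² + 1) + u) = u/((1 + 2*u²) + u) = u/(1 + u + 2*u²))
Z(w) = -172/w² (Z(w) = (-172/w)/w = -172/w²)
√(Z(f(-13)) - 12587) = √(-172*(1 - 13 + 2*(-13)²)²/169 - 12587) = √(-172*(1 - 13 + 2*169)²/169 - 12587) = √(-172*(1 - 13 + 338)²/169 - 12587) = √(-172/(-13/326)² - 12587) = √(-172*106276/169 - 12587) = √(-18279472/169 - 12587) = √(-20406675/169) = 5*I*√816267/13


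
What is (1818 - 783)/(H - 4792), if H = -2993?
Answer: -23/173 ≈ -0.13295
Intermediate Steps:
(1818 - 783)/(H - 4792) = (1818 - 783)/(-2993 - 4792) = 1035/(-7785) = 1035*(-1/7785) = -23/173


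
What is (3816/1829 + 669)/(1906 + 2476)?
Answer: 1227417/8014678 ≈ 0.15315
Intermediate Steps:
(3816/1829 + 669)/(1906 + 2476) = (3816*(1/1829) + 669)/4382 = (3816/1829 + 669)*(1/4382) = (1227417/1829)*(1/4382) = 1227417/8014678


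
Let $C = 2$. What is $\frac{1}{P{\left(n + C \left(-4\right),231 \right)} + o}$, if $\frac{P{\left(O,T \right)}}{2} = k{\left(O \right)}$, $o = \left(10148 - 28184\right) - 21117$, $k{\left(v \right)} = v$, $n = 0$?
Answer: $- \frac{1}{39169} \approx -2.553 \cdot 10^{-5}$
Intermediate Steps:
$o = -39153$ ($o = -18036 - 21117 = -39153$)
$P{\left(O,T \right)} = 2 O$
$\frac{1}{P{\left(n + C \left(-4\right),231 \right)} + o} = \frac{1}{2 \left(0 + 2 \left(-4\right)\right) - 39153} = \frac{1}{2 \left(0 - 8\right) - 39153} = \frac{1}{2 \left(-8\right) - 39153} = \frac{1}{-16 - 39153} = \frac{1}{-39169} = - \frac{1}{39169}$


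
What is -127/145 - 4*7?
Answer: -4187/145 ≈ -28.876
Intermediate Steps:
-127/145 - 4*7 = (1/145)*(-127) - 28 = -127/145 - 28 = -4187/145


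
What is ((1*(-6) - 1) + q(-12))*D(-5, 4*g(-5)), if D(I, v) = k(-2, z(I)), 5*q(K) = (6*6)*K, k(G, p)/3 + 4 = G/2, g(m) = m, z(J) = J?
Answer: 1401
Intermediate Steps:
k(G, p) = -12 + 3*G/2 (k(G, p) = -12 + 3*(G/2) = -12 + 3*G/2)
q(K) = 36*K/5 (q(K) = ((6*6)*K)/5 = (36*K)/5 = 36*K/5)
D(I, v) = -15 (D(I, v) = -12 + (3/2)*(-2) = -12 - 3 = -15)
((1*(-6) - 1) + q(-12))*D(-5, 4*g(-5)) = ((1*(-6) - 1) + (36/5)*(-12))*(-15) = ((-6 - 1) - 432/5)*(-15) = (-7 - 432/5)*(-15) = -467/5*(-15) = 1401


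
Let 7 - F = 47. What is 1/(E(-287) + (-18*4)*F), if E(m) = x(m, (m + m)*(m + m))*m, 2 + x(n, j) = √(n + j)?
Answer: -3454/27103038625 - 287*√329189/27103038625 ≈ -6.2030e-6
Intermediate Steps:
F = -40 (F = 7 - 1*47 = 7 - 47 = -40)
x(n, j) = -2 + √(j + n) (x(n, j) = -2 + √(n + j) = -2 + √(j + n))
E(m) = m*(-2 + √(m + 4*m²)) (E(m) = (-2 + √((m + m)*(m + m) + m))*m = (-2 + √((2*m)*(2*m) + m))*m = (-2 + √(4*m² + m))*m = (-2 + √(m + 4*m²))*m = m*(-2 + √(m + 4*m²)))
1/(E(-287) + (-18*4)*F) = 1/(-287*(-2 + √(-287*(1 + 4*(-287)))) - 18*4*(-40)) = 1/(-287*(-2 + √(-287*(1 - 1148))) - 72*(-40)) = 1/(-287*(-2 + √(-287*(-1147))) + 2880) = 1/(-287*(-2 + √329189) + 2880) = 1/((574 - 287*√329189) + 2880) = 1/(3454 - 287*√329189)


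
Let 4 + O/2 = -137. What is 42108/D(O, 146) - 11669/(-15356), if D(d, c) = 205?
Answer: 649002593/3147980 ≈ 206.16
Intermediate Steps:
O = -282 (O = -8 + 2*(-137) = -8 - 274 = -282)
42108/D(O, 146) - 11669/(-15356) = 42108/205 - 11669/(-15356) = 42108*(1/205) - 11669*(-1/15356) = 42108/205 + 11669/15356 = 649002593/3147980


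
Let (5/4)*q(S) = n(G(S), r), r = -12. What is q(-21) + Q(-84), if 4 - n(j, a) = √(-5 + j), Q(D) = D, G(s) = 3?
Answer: -404/5 - 4*I*√2/5 ≈ -80.8 - 1.1314*I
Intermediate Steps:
n(j, a) = 4 - √(-5 + j)
q(S) = 16/5 - 4*I*√2/5 (q(S) = 4*(4 - √(-5 + 3))/5 = 4*(4 - √(-2))/5 = 4*(4 - I*√2)/5 = 16/5 - 4*I*√2/5)
q(-21) + Q(-84) = (16/5 - 4*I*√2/5) - 84 = -404/5 - 4*I*√2/5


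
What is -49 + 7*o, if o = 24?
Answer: 119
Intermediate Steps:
-49 + 7*o = -49 + 7*24 = -49 + 168 = 119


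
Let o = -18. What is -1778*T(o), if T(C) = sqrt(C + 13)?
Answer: -1778*I*sqrt(5) ≈ -3975.7*I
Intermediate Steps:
T(C) = sqrt(13 + C)
-1778*T(o) = -1778*sqrt(13 - 18) = -1778*I*sqrt(5)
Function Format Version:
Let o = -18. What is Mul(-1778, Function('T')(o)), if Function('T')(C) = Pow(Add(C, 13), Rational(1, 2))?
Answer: Mul(-1778, I, Pow(5, Rational(1, 2))) ≈ Mul(-3975.7, I)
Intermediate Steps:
Function('T')(C) = Pow(Add(13, C), Rational(1, 2))
Mul(-1778, Function('T')(o)) = Mul(-1778, Pow(Add(13, -18), Rational(1, 2))) = Mul(-1778, Pow(-5, Rational(1, 2))) = Mul(-1778, Mul(I, Pow(5, Rational(1, 2)))) = Mul(-1778, I, Pow(5, Rational(1, 2)))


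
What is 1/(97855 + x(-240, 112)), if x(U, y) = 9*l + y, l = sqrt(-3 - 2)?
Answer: 97967/9597533494 - 9*I*sqrt(5)/9597533494 ≈ 1.0208e-5 - 2.0969e-9*I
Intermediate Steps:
l = I*sqrt(5) (l = sqrt(-5) = I*sqrt(5) ≈ 2.2361*I)
x(U, y) = y + 9*I*sqrt(5) (x(U, y) = 9*(I*sqrt(5)) + y = 9*I*sqrt(5) + y = y + 9*I*sqrt(5))
1/(97855 + x(-240, 112)) = 1/(97855 + (112 + 9*I*sqrt(5))) = 1/(97967 + 9*I*sqrt(5))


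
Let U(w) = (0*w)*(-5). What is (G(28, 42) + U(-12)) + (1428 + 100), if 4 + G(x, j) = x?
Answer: 1552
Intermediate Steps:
G(x, j) = -4 + x
U(w) = 0 (U(w) = 0*(-5) = 0)
(G(28, 42) + U(-12)) + (1428 + 100) = ((-4 + 28) + 0) + (1428 + 100) = (24 + 0) + 1528 = 24 + 1528 = 1552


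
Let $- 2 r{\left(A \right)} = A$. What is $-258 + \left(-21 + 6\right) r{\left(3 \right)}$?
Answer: $- \frac{471}{2} \approx -235.5$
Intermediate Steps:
$r{\left(A \right)} = - \frac{A}{2}$
$-258 + \left(-21 + 6\right) r{\left(3 \right)} = -258 + \left(-21 + 6\right) \left(\left(- \frac{1}{2}\right) 3\right) = -258 - - \frac{45}{2} = -258 + \frac{45}{2} = - \frac{471}{2}$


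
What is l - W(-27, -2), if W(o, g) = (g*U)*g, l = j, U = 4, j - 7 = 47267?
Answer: 47258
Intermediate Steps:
j = 47274 (j = 7 + 47267 = 47274)
l = 47274
W(o, g) = 4*g**2 (W(o, g) = (g*4)*g = (4*g)*g = 4*g**2)
l - W(-27, -2) = 47274 - 4*(-2)**2 = 47274 - 4*4 = 47274 - 1*16 = 47274 - 16 = 47258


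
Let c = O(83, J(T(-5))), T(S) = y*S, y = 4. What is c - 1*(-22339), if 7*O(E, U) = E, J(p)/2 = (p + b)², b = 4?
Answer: 156456/7 ≈ 22351.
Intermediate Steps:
T(S) = 4*S
J(p) = 2*(4 + p)² (J(p) = 2*(p + 4)² = 2*(4 + p)²)
O(E, U) = E/7
c = 83/7 (c = (⅐)*83 = 83/7 ≈ 11.857)
c - 1*(-22339) = 83/7 - 1*(-22339) = 83/7 + 22339 = 156456/7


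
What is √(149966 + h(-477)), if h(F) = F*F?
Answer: √377495 ≈ 614.41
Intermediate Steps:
h(F) = F²
√(149966 + h(-477)) = √(149966 + (-477)²) = √(149966 + 227529) = √377495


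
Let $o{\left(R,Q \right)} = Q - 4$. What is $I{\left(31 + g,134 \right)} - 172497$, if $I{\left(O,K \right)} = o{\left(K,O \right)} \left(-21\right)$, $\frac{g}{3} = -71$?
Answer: $-168591$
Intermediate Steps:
$g = -213$ ($g = 3 \left(-71\right) = -213$)
$o{\left(R,Q \right)} = -4 + Q$
$I{\left(O,K \right)} = 84 - 21 O$ ($I{\left(O,K \right)} = \left(-4 + O\right) \left(-21\right) = 84 - 21 O$)
$I{\left(31 + g,134 \right)} - 172497 = \left(84 - 21 \left(31 - 213\right)\right) - 172497 = \left(84 - -3822\right) - 172497 = \left(84 + 3822\right) - 172497 = 3906 - 172497 = -168591$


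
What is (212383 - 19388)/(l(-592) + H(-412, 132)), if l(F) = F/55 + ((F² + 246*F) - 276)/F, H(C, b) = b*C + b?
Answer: -1570979300/444511541 ≈ -3.5342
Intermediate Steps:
H(C, b) = b + C*b (H(C, b) = C*b + b = b + C*b)
l(F) = F/55 + (-276 + F² + 246*F)/F (l(F) = F*(1/55) + (-276 + F² + 246*F)/F = F/55 + (-276 + F² + 246*F)/F)
(212383 - 19388)/(l(-592) + H(-412, 132)) = (212383 - 19388)/((246 - 276/(-592) + (56/55)*(-592)) + 132*(1 - 412)) = 192995/((246 - 276*(-1/592) - 33152/55) + 132*(-411)) = 192995/((246 + 69/148 - 33152/55) - 54252) = 192995/(-2900261/8140 - 54252) = 192995/(-444511541/8140) = 192995*(-8140/444511541) = -1570979300/444511541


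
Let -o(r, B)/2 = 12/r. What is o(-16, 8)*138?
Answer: 207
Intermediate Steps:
o(r, B) = -24/r
o(-16, 8)*138 = -24/(-16)*138 = -24*(-1/16)*138 = (3/2)*138 = 207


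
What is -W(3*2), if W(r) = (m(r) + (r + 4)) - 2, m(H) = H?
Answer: -14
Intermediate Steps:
W(r) = 2 + 2*r (W(r) = (r + (r + 4)) - 2 = (r + (4 + r)) - 2 = (4 + 2*r) - 2 = 2 + 2*r)
-W(3*2) = -(2 + 2*(3*2)) = -(2 + 2*6) = -(2 + 12) = -1*14 = -14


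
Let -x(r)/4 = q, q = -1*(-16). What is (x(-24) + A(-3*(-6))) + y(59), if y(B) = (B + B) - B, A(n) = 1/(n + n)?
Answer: -179/36 ≈ -4.9722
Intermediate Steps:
q = 16
A(n) = 1/(2*n)
x(r) = -64 (x(r) = -4*16 = -64)
y(B) = B (y(B) = 2*B - B = B)
(x(-24) + A(-3*(-6))) + y(59) = (-64 + 1/(2*((-3*(-6))))) + 59 = (-64 + (½)/18) + 59 = (-64 + (½)*(1/18)) + 59 = (-64 + 1/36) + 59 = -2303/36 + 59 = -179/36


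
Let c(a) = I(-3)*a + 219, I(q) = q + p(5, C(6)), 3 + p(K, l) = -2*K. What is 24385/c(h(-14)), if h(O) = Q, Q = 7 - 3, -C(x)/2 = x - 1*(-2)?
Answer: 4877/31 ≈ 157.32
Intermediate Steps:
C(x) = -4 - 2*x (C(x) = -2*(x - 1*(-2)) = -2*(x + 2) = -2*(2 + x) = -4 - 2*x)
p(K, l) = -3 - 2*K
Q = 4
I(q) = -13 + q (I(q) = q + (-3 - 2*5) = q + (-3 - 10) = q - 13 = -13 + q)
h(O) = 4
c(a) = 219 - 16*a (c(a) = (-13 - 3)*a + 219 = -16*a + 219 = 219 - 16*a)
24385/c(h(-14)) = 24385/(219 - 16*4) = 24385/(219 - 64) = 24385/155 = 24385*(1/155) = 4877/31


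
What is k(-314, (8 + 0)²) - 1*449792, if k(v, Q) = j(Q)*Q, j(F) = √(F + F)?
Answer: -449792 + 512*√2 ≈ -4.4907e+5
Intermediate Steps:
j(F) = √2*√F (j(F) = √(2*F) = √2*√F)
k(v, Q) = √2*Q^(3/2) (k(v, Q) = (√2*√Q)*Q = √2*Q^(3/2))
k(-314, (8 + 0)²) - 1*449792 = √2*((8 + 0)²)^(3/2) - 1*449792 = √2*(8²)^(3/2) - 449792 = √2*64^(3/2) - 449792 = √2*512 - 449792 = 512*√2 - 449792 = -449792 + 512*√2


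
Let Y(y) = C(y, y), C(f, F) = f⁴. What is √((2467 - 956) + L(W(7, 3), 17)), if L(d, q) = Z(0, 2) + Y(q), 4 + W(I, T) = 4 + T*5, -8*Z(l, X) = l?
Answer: 6*√2362 ≈ 291.60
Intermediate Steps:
Z(l, X) = -l/8
Y(y) = y⁴
W(I, T) = 5*T (W(I, T) = -4 + (4 + T*5) = -4 + (4 + 5*T) = 5*T)
L(d, q) = q⁴ (L(d, q) = -⅛*0 + q⁴ = 0 + q⁴ = q⁴)
√((2467 - 956) + L(W(7, 3), 17)) = √((2467 - 956) + 17⁴) = √(1511 + 83521) = √85032 = 6*√2362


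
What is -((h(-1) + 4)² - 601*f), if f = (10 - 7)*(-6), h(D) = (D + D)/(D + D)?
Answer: -10843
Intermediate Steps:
h(D) = 1 (h(D) = (2*D)/((2*D)) = (2*D)*(1/(2*D)) = 1)
f = -18 (f = 3*(-6) = -18)
-((h(-1) + 4)² - 601*f) = -((1 + 4)² - 601*(-18)) = -(5² + 10818) = -(25 + 10818) = -1*10843 = -10843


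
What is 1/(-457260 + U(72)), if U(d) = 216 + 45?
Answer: -1/456999 ≈ -2.1882e-6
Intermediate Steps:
U(d) = 261
1/(-457260 + U(72)) = 1/(-457260 + 261) = 1/(-456999) = -1/456999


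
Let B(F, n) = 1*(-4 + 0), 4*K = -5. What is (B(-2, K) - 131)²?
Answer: 18225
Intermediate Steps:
K = -5/4 (K = (¼)*(-5) = -5/4 ≈ -1.2500)
B(F, n) = -4 (B(F, n) = 1*(-4) = -4)
(B(-2, K) - 131)² = (-4 - 131)² = (-135)² = 18225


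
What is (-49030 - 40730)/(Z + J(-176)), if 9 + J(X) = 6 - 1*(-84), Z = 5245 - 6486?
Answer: 2244/29 ≈ 77.379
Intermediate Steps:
Z = -1241
J(X) = 81 (J(X) = -9 + (6 - 1*(-84)) = -9 + (6 + 84) = -9 + 90 = 81)
(-49030 - 40730)/(Z + J(-176)) = (-49030 - 40730)/(-1241 + 81) = -89760/(-1160) = -89760*(-1/1160) = 2244/29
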